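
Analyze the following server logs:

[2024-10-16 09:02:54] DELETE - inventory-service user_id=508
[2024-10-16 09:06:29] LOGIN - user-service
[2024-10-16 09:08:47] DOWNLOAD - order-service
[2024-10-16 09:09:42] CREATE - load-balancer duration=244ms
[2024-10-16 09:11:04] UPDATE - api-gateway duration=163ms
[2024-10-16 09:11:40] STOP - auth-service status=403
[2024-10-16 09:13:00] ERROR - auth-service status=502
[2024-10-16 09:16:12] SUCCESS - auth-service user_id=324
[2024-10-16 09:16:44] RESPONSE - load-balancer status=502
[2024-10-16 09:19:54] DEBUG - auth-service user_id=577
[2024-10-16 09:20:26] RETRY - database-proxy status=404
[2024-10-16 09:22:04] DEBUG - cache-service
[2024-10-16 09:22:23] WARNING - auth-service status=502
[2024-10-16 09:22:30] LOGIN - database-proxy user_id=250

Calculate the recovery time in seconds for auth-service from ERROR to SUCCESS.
192

To calculate recovery time:

1. Find ERROR event for auth-service: 2024-10-16 09:13:00
2. Find next SUCCESS event for auth-service: 2024-10-16 09:16:12
3. Recovery time: 2024-10-16 09:16:12 - 2024-10-16 09:13:00 = 192 seconds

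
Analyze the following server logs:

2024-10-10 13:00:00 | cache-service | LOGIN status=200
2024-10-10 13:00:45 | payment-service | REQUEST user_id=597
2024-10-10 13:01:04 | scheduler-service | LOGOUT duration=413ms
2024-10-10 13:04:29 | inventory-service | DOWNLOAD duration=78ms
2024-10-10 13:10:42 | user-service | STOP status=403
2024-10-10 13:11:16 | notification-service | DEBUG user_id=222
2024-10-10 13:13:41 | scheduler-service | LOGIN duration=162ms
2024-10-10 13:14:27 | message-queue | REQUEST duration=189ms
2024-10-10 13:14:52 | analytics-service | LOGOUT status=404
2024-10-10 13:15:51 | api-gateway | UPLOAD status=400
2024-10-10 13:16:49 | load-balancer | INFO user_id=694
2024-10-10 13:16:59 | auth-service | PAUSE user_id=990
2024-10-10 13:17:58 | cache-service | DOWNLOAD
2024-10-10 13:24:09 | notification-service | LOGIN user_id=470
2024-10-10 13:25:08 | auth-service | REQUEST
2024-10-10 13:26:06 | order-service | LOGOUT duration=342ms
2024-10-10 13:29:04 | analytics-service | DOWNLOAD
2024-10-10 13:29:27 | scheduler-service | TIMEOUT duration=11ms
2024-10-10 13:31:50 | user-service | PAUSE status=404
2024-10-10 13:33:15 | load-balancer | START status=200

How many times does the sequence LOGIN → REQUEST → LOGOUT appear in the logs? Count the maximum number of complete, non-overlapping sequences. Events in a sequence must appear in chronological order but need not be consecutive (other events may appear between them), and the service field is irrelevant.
3

To count sequences:

1. Look for pattern: LOGIN → REQUEST → LOGOUT
2. Greedily scan the log in chronological order, matching each sequence element in turn (ignoring service)
3. Each time the full pattern completes, increment the count and restart matching from the next event
4. Complete non-overlapping sequences found: 3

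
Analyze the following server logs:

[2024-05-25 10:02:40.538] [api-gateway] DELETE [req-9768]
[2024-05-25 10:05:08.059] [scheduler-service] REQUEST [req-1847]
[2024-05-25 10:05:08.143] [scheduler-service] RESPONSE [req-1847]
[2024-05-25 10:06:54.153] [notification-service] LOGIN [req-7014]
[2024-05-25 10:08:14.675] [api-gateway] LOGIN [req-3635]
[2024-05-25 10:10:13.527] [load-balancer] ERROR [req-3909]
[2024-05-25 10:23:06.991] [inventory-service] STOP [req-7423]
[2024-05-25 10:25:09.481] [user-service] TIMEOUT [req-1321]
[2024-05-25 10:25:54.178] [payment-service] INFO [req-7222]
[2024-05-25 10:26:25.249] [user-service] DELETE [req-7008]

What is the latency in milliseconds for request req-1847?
84

To calculate latency:

1. Find REQUEST with id req-1847: 2024-05-25 10:05:08.059
2. Find RESPONSE with id req-1847: 2024-05-25 10:05:08.143
3. Latency: 2024-05-25 10:05:08.143 - 2024-05-25 10:05:08.059 = 84ms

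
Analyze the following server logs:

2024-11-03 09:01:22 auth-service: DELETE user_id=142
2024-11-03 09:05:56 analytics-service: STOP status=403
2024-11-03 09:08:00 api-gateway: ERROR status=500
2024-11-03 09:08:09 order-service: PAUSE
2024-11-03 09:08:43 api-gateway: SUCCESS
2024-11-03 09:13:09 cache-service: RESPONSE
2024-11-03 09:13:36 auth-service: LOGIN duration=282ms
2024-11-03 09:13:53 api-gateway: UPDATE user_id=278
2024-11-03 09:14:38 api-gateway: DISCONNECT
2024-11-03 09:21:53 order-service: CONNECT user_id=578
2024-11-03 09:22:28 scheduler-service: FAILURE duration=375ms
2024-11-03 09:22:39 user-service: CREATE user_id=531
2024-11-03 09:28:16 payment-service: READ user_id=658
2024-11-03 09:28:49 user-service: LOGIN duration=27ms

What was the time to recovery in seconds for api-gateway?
43

To calculate recovery time:

1. Find ERROR event for api-gateway: 2024-11-03 09:08:00
2. Find next SUCCESS event for api-gateway: 2024-11-03 09:08:43
3. Recovery time: 2024-11-03 09:08:43 - 2024-11-03 09:08:00 = 43 seconds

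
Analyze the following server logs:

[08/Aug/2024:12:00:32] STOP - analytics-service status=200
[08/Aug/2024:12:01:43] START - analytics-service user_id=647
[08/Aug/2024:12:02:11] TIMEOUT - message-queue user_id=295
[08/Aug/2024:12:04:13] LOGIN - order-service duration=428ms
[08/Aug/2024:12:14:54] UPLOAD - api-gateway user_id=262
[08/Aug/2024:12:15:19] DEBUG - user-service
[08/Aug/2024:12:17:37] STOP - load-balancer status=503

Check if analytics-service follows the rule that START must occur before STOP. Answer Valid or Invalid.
Invalid

To validate ordering:

1. Required order: START → STOP
2. Rule: START must occur before STOP
3. Check actual order of events for analytics-service
4. Result: Invalid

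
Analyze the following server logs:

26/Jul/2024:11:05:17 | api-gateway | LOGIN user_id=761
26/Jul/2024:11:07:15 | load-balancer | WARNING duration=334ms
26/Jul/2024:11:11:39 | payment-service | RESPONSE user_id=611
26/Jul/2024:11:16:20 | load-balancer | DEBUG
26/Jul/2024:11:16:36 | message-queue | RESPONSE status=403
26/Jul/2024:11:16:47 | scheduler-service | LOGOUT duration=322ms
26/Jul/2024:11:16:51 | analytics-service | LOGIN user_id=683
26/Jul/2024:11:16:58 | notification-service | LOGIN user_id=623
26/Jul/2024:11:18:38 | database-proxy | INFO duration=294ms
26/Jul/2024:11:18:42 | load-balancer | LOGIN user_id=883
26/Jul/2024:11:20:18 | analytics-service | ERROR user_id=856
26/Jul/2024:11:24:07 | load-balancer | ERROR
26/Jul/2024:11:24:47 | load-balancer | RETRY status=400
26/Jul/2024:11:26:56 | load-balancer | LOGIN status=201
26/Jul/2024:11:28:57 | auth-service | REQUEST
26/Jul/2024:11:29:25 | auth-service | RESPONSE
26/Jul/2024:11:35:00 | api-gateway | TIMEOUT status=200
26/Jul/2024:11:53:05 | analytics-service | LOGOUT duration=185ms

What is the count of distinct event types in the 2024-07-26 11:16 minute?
4

To count unique event types:

1. Filter events in the minute starting at 2024-07-26 11:16
2. Extract event types from matching entries
3. Count unique types: 4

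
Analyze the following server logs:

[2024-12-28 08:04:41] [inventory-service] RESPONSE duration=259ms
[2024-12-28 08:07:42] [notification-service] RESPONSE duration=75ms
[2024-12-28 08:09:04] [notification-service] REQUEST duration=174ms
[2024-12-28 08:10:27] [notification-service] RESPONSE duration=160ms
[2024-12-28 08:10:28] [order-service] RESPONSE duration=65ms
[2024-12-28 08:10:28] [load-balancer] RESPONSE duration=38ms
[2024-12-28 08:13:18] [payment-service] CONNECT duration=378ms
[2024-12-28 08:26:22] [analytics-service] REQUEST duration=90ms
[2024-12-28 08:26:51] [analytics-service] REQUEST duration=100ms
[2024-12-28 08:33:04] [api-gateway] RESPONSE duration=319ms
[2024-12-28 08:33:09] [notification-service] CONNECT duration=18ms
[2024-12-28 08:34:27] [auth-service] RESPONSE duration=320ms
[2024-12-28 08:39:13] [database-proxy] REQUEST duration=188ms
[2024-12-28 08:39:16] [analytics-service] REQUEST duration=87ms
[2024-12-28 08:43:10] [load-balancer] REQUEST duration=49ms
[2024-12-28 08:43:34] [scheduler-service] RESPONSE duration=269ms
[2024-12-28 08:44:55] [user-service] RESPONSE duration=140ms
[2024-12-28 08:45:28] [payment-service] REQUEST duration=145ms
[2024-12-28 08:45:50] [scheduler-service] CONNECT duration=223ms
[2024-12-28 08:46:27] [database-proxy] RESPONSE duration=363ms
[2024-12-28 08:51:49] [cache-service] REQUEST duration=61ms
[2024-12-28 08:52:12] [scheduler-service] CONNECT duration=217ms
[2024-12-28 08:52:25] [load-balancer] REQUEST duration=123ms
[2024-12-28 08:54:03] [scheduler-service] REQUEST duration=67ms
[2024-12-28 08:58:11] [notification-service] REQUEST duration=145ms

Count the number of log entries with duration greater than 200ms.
8

To count timeouts:

1. Threshold: 200ms
2. Extract duration from each log entry
3. Count entries where duration > 200
4. Timeout count: 8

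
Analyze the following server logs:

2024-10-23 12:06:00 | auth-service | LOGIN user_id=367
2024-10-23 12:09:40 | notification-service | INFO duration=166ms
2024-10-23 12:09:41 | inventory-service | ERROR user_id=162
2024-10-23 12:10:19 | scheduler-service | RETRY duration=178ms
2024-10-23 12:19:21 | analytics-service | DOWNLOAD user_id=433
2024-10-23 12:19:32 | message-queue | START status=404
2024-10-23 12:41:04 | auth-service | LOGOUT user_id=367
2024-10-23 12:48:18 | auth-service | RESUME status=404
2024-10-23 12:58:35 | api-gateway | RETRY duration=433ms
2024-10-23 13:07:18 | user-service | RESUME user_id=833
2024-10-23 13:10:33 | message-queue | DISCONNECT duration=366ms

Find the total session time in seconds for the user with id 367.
2104

To calculate session duration:

1. Find LOGIN event for user_id=367: 2024-10-23 12:06:00
2. Find LOGOUT event for user_id=367: 2024-10-23 12:41:04
3. Session duration: 2024-10-23 12:41:04 - 2024-10-23 12:06:00 = 2104 seconds (35 minutes)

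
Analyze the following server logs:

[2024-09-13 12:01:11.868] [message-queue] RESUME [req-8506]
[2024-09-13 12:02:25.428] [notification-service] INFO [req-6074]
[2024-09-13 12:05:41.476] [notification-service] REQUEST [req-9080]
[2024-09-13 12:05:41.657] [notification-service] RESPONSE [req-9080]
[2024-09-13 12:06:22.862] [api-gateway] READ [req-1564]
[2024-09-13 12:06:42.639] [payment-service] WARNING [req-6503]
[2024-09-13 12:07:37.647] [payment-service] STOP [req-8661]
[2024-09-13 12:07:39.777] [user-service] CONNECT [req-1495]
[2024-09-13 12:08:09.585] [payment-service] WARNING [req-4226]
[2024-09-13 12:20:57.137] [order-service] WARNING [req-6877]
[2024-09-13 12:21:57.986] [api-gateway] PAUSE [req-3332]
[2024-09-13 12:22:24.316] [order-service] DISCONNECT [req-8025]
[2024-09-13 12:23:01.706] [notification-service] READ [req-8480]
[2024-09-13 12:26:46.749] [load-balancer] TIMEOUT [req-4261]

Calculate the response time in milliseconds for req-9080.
181

To calculate latency:

1. Find REQUEST with id req-9080: 2024-09-13 12:05:41.476
2. Find RESPONSE with id req-9080: 2024-09-13 12:05:41.657
3. Latency: 2024-09-13 12:05:41.657 - 2024-09-13 12:05:41.476 = 181ms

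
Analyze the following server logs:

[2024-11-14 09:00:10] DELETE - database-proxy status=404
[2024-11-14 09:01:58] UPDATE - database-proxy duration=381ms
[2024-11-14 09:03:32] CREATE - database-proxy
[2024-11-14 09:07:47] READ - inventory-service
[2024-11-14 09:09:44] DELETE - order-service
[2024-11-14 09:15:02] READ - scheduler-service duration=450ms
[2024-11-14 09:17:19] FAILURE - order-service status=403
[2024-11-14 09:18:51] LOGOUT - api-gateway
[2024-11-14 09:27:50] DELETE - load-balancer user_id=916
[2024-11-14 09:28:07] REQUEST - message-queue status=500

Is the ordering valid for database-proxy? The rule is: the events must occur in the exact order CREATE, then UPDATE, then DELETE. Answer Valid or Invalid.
Invalid

To validate ordering:

1. Required order: CREATE → UPDATE → DELETE
2. Rule: the events must occur in the exact order CREATE, then UPDATE, then DELETE
3. Check actual order of events for database-proxy
4. Result: Invalid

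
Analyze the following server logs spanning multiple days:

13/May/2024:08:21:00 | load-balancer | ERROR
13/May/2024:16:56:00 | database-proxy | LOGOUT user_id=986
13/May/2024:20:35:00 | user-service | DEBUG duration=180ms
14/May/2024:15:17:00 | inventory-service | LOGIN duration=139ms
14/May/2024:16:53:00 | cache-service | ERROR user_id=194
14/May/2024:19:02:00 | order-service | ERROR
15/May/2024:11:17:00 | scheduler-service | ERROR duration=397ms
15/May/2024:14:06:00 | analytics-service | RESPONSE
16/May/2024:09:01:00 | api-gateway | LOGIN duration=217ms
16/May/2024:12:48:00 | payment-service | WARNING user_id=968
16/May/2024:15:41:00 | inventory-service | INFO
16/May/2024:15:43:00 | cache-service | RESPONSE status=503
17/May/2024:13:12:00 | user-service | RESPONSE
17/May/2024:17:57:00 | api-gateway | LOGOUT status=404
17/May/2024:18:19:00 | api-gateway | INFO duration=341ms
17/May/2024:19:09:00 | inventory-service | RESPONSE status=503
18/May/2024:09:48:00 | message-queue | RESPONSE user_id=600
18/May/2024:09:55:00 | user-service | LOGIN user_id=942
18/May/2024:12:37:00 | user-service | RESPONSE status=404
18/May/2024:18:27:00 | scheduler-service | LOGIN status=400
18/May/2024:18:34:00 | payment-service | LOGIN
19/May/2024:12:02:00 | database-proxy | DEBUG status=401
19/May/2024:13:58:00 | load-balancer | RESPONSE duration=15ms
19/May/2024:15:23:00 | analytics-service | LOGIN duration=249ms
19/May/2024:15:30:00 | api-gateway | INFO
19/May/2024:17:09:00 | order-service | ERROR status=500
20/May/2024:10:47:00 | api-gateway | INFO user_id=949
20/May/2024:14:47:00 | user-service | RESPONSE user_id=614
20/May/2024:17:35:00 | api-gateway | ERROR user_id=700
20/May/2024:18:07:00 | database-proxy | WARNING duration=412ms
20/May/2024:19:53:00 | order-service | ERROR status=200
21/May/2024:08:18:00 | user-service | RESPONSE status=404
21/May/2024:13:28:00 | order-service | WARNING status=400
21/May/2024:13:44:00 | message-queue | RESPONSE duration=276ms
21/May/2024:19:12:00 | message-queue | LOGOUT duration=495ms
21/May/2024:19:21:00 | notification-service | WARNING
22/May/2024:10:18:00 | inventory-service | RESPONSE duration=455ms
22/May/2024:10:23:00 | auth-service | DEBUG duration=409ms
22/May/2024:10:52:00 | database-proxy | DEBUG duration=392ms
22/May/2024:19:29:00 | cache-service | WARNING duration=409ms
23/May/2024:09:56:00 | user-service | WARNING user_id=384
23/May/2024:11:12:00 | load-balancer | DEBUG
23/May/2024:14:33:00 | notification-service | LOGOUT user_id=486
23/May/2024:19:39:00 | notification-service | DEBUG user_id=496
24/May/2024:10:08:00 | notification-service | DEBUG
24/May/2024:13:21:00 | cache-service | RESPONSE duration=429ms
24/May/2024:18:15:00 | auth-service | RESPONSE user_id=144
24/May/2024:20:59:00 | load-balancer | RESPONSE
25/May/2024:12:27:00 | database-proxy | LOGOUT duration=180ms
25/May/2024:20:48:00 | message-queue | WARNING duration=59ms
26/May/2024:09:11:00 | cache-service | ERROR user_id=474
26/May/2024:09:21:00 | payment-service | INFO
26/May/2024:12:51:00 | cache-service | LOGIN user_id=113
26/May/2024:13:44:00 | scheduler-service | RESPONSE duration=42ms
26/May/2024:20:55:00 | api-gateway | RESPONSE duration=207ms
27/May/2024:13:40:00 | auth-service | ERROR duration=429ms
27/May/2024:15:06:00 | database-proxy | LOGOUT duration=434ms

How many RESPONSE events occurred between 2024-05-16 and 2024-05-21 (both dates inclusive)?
9

To filter by date range:

1. Date range: 2024-05-16 through 2024-05-21, both dates inclusive
2. Filter for RESPONSE events whose date falls in this range
3. Count matching events: 9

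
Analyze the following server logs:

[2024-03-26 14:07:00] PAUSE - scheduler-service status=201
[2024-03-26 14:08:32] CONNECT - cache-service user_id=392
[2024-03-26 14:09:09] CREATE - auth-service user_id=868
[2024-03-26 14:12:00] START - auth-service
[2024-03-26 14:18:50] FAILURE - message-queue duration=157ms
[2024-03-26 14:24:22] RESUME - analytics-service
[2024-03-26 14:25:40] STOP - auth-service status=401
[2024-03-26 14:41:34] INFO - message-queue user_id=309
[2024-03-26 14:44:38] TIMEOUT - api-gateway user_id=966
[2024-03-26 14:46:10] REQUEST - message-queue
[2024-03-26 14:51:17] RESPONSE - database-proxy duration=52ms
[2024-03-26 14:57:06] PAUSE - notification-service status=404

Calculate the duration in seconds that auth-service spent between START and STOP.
820

To calculate state duration:

1. Find START event for auth-service: 2024-03-26 14:12:00
2. Find STOP event for auth-service: 2024-03-26 14:25:40
3. Calculate duration: 2024-03-26 14:25:40 - 2024-03-26 14:12:00 = 820 seconds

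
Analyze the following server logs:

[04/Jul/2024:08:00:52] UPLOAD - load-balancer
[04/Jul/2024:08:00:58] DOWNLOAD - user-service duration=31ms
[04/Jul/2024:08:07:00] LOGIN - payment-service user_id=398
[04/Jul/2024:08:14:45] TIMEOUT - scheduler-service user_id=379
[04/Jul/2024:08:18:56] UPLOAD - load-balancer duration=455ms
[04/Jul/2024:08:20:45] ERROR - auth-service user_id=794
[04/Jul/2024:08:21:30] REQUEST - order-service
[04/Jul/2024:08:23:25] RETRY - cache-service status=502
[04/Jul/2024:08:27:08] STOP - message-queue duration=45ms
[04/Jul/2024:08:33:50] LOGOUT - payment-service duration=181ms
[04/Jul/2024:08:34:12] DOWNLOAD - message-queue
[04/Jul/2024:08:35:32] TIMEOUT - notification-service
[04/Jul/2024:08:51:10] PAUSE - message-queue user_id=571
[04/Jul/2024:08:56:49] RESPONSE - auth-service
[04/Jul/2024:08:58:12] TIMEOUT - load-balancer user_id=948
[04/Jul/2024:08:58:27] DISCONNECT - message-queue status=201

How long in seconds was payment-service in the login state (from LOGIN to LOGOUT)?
1610

To calculate state duration:

1. Find LOGIN event for payment-service: 04/Jul/2024:08:07:00
2. Find LOGOUT event for payment-service: 04/Jul/2024:08:33:50
3. Calculate duration: 04/Jul/2024:08:33:50 - 04/Jul/2024:08:07:00 = 1610 seconds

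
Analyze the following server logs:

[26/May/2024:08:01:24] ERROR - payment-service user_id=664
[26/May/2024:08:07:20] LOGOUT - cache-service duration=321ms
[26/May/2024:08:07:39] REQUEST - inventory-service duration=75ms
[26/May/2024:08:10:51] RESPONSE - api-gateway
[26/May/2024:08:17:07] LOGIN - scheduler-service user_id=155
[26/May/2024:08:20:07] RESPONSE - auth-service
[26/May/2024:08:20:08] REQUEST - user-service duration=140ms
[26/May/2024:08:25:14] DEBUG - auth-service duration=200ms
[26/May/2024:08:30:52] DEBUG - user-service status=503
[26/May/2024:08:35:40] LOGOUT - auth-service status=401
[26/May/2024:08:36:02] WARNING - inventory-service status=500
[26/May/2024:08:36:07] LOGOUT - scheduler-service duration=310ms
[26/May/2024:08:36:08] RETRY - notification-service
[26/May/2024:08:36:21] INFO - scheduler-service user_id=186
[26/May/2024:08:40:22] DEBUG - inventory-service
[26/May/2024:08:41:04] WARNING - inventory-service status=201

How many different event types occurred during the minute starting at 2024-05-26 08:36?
4

To count unique event types:

1. Filter events in the minute starting at 2024-05-26 08:36
2. Extract event types from matching entries
3. Count unique types: 4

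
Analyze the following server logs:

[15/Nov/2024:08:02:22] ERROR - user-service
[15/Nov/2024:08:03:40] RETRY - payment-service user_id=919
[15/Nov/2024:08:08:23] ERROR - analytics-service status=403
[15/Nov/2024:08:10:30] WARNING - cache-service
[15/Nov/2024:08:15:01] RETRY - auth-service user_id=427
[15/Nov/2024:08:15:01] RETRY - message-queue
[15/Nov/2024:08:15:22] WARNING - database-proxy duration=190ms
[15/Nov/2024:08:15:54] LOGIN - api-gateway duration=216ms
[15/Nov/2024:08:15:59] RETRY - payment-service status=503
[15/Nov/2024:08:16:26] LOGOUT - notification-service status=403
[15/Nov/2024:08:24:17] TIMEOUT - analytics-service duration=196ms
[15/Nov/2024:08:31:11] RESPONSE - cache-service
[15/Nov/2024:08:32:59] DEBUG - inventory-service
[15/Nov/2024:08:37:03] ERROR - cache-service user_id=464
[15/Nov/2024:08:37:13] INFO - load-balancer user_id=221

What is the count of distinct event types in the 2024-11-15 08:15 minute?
3

To count unique event types:

1. Filter events in the minute starting at 2024-11-15 08:15
2. Extract event types from matching entries
3. Count unique types: 3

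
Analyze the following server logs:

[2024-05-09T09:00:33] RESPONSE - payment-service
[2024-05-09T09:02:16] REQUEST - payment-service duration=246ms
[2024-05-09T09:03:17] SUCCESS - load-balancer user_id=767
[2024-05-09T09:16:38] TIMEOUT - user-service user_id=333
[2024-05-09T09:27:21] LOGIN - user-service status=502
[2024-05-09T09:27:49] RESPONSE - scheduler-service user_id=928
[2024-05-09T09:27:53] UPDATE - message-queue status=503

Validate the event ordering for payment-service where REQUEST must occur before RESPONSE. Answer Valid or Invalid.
Invalid

To validate ordering:

1. Required order: REQUEST → RESPONSE
2. Rule: REQUEST must occur before RESPONSE
3. Check actual order of events for payment-service
4. Result: Invalid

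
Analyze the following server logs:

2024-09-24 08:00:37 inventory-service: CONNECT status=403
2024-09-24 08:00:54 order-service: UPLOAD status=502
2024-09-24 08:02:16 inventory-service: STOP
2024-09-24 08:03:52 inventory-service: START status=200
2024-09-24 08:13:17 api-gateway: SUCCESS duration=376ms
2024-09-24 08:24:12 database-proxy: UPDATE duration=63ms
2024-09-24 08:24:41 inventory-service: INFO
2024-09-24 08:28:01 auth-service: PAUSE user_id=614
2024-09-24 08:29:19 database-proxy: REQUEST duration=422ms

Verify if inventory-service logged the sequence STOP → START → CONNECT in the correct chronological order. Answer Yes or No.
No

To verify sequence order:

1. Find all events in sequence STOP → START → CONNECT for inventory-service
2. Extract their timestamps
3. Check if timestamps are in ascending order
4. Result: No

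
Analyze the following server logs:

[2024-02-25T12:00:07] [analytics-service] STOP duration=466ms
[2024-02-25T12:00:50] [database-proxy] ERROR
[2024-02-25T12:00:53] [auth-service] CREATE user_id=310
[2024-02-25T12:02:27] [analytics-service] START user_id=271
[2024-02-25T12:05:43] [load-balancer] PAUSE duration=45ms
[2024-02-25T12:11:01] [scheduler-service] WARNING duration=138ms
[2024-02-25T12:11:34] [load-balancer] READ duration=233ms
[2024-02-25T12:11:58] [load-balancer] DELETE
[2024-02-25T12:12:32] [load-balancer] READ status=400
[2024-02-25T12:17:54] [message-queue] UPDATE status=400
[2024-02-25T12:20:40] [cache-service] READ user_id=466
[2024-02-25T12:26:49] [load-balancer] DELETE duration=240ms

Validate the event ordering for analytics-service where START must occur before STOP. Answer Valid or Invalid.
Invalid

To validate ordering:

1. Required order: START → STOP
2. Rule: START must occur before STOP
3. Check actual order of events for analytics-service
4. Result: Invalid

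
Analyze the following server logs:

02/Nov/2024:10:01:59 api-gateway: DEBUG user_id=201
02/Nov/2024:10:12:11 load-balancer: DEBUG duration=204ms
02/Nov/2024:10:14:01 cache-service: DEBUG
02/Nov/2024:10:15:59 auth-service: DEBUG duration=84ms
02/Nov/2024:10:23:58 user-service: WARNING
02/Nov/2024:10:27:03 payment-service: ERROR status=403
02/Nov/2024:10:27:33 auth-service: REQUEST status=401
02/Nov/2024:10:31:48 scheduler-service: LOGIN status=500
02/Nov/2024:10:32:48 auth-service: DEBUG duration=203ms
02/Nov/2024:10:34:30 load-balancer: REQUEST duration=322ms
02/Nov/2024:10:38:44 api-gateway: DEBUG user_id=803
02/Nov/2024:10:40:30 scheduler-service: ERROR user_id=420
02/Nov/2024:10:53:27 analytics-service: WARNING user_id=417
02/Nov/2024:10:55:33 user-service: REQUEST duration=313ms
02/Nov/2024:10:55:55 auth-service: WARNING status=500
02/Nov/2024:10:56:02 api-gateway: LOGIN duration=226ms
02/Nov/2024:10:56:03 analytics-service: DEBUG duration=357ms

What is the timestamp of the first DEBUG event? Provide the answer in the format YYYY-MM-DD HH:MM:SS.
2024-11-02 10:01:59

To find the first event:

1. Filter for all DEBUG events
2. Sort by timestamp
3. Select the first one
4. Timestamp: 2024-11-02 10:01:59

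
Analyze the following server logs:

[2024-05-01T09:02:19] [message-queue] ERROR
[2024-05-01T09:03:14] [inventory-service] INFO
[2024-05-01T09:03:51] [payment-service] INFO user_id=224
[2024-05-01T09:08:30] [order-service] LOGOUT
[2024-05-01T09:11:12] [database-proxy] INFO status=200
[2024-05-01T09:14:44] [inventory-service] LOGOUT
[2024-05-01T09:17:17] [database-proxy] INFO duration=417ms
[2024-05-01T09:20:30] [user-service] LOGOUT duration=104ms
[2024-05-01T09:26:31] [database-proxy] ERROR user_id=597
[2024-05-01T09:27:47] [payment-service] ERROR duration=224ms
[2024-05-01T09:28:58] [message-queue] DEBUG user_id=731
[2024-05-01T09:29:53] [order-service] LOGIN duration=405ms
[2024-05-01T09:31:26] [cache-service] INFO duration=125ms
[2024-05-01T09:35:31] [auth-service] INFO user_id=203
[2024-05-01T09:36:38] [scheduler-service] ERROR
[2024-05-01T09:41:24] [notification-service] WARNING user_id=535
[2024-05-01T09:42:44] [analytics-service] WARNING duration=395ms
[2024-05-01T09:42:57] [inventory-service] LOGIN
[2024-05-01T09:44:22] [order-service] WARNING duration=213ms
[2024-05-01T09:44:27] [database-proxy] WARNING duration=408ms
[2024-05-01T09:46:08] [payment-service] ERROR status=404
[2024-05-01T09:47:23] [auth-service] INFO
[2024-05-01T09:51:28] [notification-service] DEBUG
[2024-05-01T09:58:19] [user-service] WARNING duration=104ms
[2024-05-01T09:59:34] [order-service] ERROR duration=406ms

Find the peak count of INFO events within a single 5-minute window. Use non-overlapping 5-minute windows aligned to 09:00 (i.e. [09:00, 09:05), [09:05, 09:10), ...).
2

To find the burst window:

1. Divide the log period into non-overlapping 5-minute windows starting at 09:00
2. Count INFO events in each window
3. Find the window with maximum count
4. Maximum events in a window: 2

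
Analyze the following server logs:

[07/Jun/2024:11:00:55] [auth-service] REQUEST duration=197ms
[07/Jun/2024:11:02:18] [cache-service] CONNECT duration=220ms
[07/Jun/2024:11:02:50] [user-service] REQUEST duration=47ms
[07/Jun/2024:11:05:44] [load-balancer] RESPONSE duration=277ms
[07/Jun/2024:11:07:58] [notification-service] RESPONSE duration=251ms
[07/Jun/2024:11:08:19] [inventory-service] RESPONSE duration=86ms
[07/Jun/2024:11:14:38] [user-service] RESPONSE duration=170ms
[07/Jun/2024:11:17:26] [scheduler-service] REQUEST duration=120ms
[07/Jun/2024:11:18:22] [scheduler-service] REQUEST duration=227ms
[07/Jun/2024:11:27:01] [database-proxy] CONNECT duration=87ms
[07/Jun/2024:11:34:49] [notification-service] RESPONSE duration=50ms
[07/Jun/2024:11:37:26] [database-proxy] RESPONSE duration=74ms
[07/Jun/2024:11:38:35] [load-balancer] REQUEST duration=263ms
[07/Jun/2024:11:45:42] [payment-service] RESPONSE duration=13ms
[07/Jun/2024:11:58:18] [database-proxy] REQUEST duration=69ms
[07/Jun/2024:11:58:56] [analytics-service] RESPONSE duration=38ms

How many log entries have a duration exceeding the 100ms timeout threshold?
8

To count timeouts:

1. Threshold: 100ms
2. Extract duration from each log entry
3. Count entries where duration > 100
4. Timeout count: 8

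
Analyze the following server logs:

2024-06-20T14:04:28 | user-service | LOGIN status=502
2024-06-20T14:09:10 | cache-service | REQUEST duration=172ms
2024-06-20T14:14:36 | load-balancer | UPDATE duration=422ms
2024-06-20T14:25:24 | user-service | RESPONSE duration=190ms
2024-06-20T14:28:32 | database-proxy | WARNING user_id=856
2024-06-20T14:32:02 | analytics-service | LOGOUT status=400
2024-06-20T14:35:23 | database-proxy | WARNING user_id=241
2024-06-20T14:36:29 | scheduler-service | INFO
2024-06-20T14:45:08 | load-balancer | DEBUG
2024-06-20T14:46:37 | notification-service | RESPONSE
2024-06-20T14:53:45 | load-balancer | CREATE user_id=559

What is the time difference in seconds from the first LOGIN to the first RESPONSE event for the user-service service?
1256

To find the time between events:

1. Locate the first LOGIN event for user-service: 2024-06-20T14:04:28
2. Locate the first RESPONSE event for user-service: 2024-06-20T14:25:24
3. Calculate the difference: 2024-06-20T14:25:24 - 2024-06-20T14:04:28 = 1256 seconds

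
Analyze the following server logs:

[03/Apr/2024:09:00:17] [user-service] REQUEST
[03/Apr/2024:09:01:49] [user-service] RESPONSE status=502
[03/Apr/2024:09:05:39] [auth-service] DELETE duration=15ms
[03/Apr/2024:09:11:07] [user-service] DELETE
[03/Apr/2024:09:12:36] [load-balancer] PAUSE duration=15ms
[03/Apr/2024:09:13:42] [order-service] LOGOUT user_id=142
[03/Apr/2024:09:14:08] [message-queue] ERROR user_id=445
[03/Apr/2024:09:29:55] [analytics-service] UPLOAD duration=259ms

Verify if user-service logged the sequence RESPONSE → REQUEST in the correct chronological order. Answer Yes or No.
No

To verify sequence order:

1. Find all events in sequence RESPONSE → REQUEST for user-service
2. Extract their timestamps
3. Check if timestamps are in ascending order
4. Result: No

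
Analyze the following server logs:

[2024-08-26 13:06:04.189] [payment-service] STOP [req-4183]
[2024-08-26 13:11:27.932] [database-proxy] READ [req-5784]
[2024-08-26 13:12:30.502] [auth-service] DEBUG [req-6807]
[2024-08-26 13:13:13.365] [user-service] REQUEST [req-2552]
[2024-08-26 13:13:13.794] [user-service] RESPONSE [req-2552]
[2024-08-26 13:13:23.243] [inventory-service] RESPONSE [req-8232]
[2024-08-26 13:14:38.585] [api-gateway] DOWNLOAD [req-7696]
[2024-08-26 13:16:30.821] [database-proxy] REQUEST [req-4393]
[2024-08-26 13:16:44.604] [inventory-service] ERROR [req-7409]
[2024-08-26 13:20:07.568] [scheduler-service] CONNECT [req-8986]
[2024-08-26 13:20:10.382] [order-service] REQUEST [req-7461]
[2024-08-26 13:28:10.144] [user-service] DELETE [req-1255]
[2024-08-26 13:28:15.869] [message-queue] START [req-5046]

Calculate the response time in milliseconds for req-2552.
429

To calculate latency:

1. Find REQUEST with id req-2552: 2024-08-26 13:13:13.365
2. Find RESPONSE with id req-2552: 2024-08-26 13:13:13.794
3. Latency: 2024-08-26 13:13:13.794 - 2024-08-26 13:13:13.365 = 429ms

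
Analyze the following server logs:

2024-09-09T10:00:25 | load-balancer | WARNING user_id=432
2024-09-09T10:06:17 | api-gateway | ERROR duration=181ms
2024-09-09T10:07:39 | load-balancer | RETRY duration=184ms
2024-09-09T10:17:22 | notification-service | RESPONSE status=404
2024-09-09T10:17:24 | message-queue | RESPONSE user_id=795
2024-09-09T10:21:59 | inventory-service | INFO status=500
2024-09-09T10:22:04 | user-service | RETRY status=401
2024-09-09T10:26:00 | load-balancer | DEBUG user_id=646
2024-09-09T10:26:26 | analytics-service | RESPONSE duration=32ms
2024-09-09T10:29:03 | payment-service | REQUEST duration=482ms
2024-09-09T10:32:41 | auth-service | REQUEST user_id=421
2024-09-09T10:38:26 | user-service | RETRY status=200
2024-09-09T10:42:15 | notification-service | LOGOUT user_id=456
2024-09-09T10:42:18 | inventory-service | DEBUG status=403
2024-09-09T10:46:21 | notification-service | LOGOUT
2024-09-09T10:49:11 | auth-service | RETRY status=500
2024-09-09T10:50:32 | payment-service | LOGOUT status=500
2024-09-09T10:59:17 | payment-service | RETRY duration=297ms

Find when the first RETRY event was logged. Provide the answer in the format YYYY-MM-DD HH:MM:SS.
2024-09-09 10:07:39

To find the first event:

1. Filter for all RETRY events
2. Sort by timestamp
3. Select the first one
4. Timestamp: 2024-09-09 10:07:39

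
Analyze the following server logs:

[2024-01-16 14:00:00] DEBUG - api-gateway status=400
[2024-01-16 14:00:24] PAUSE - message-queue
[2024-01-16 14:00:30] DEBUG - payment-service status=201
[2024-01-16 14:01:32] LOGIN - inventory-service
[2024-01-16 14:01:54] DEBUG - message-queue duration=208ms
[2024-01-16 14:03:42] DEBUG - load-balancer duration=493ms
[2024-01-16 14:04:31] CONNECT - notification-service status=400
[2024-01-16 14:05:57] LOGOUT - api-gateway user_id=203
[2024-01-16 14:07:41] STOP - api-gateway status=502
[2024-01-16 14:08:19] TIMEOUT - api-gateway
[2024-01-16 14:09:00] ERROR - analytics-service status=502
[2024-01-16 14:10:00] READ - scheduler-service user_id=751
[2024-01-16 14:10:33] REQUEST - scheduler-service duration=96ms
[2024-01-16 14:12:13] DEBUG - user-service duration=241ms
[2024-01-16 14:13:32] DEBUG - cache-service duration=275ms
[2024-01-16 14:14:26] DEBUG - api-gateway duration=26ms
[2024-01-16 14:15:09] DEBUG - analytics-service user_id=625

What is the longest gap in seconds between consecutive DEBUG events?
511

To find the longest gap:

1. Extract all DEBUG events in chronological order
2. Calculate time differences between consecutive events
3. Find the maximum difference
4. Longest gap: 511 seconds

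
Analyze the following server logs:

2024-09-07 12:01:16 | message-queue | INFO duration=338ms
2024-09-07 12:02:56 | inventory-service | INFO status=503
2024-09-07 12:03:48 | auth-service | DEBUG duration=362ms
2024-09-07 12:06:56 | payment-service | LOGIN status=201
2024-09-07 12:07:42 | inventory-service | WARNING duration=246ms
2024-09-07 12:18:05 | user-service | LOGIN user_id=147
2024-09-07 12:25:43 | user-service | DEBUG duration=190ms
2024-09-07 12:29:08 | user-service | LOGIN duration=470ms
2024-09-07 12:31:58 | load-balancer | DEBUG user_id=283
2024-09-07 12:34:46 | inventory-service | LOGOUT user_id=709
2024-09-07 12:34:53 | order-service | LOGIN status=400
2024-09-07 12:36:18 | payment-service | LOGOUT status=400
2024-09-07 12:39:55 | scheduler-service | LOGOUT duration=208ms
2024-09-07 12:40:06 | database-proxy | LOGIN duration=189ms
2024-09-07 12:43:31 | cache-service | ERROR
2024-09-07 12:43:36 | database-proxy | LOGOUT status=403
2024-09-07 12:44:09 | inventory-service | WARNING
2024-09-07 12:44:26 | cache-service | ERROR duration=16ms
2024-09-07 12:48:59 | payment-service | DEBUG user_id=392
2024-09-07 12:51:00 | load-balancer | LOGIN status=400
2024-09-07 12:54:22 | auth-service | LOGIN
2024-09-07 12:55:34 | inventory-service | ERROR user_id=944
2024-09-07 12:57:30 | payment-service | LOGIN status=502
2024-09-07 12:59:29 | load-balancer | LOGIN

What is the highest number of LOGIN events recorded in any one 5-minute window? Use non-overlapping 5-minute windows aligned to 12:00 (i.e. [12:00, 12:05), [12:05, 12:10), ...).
2

To find the burst window:

1. Divide the log period into non-overlapping 5-minute windows starting at 12:00
2. Count LOGIN events in each window
3. Find the window with maximum count
4. Maximum events in a window: 2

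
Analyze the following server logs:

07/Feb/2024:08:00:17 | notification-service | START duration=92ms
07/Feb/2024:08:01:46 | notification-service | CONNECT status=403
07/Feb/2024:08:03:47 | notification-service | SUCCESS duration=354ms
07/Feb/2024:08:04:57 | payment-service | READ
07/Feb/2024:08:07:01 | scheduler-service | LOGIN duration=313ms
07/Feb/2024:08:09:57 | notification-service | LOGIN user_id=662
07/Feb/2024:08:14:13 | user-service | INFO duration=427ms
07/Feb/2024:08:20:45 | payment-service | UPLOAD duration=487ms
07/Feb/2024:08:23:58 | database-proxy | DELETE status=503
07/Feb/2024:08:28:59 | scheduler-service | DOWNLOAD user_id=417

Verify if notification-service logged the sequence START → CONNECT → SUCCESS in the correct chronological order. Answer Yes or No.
Yes

To verify sequence order:

1. Find all events in sequence START → CONNECT → SUCCESS for notification-service
2. Extract their timestamps
3. Check if timestamps are in ascending order
4. Result: Yes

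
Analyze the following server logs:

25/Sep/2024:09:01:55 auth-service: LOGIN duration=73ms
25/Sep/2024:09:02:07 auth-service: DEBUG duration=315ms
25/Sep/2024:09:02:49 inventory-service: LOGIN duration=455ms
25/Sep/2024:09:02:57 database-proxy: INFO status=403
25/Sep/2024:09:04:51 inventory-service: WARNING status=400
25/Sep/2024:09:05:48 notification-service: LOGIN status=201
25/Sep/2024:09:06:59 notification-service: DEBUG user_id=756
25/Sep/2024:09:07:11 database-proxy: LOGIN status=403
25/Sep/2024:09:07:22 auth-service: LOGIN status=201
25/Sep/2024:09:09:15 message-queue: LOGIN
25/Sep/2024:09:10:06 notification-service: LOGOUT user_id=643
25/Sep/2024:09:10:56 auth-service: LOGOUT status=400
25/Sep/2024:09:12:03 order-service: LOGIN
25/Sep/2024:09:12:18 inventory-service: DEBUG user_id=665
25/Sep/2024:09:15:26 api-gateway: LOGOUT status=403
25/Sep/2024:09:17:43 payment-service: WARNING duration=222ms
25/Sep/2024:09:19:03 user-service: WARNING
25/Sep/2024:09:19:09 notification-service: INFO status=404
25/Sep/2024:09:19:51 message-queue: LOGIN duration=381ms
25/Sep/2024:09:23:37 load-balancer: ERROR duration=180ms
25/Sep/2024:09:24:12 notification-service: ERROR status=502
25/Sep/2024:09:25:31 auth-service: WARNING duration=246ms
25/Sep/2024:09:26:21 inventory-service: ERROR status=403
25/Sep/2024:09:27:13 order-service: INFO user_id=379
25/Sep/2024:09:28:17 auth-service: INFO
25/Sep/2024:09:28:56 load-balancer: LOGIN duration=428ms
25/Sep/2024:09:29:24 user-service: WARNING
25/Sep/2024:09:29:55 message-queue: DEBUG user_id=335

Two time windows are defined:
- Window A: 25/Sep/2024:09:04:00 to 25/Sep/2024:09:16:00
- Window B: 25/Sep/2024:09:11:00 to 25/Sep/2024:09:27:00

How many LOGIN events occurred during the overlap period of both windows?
1

To find overlap events:

1. Window A: 25/Sep/2024:09:04:00 to 25/Sep/2024:09:16:00
2. Window B: 25/Sep/2024:09:11:00 to 25/Sep/2024:09:27:00
3. Overlap period: 25/Sep/2024:09:11:00 to 25/Sep/2024:09:16:00
4. Count LOGIN events in overlap: 1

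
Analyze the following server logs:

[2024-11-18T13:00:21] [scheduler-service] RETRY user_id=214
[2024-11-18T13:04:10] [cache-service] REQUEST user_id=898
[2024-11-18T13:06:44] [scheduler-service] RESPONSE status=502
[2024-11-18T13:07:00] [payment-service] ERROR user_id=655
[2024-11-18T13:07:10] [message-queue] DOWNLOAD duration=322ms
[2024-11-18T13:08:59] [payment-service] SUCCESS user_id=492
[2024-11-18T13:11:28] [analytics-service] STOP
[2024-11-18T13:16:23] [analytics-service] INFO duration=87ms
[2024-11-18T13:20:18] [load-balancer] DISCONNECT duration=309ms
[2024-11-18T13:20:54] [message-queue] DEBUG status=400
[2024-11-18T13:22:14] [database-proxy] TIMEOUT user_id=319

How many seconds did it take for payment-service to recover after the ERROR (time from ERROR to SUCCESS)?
119

To calculate recovery time:

1. Find ERROR event for payment-service: 2024-11-18T13:07:00
2. Find next SUCCESS event for payment-service: 2024-11-18T13:08:59
3. Recovery time: 2024-11-18T13:08:59 - 2024-11-18T13:07:00 = 119 seconds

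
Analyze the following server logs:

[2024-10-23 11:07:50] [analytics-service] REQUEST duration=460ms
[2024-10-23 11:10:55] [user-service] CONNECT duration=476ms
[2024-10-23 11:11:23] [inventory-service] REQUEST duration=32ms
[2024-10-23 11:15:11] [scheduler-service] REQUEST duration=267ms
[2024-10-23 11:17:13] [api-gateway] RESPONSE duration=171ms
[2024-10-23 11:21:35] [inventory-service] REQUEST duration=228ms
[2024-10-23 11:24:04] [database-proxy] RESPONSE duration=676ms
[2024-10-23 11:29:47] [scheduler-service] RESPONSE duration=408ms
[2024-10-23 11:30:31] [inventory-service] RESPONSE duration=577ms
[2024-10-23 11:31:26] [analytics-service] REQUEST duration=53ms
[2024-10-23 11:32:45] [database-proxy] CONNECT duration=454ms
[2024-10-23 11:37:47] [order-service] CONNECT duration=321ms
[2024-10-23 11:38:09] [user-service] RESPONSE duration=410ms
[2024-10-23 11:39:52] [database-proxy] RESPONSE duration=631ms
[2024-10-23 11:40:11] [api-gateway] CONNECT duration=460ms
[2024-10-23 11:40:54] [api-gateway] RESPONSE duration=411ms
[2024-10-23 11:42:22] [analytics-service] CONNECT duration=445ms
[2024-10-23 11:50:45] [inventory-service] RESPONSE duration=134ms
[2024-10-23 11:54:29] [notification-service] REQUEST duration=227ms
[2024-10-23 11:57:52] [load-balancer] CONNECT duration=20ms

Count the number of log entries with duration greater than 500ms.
3

To count timeouts:

1. Threshold: 500ms
2. Extract duration from each log entry
3. Count entries where duration > 500
4. Timeout count: 3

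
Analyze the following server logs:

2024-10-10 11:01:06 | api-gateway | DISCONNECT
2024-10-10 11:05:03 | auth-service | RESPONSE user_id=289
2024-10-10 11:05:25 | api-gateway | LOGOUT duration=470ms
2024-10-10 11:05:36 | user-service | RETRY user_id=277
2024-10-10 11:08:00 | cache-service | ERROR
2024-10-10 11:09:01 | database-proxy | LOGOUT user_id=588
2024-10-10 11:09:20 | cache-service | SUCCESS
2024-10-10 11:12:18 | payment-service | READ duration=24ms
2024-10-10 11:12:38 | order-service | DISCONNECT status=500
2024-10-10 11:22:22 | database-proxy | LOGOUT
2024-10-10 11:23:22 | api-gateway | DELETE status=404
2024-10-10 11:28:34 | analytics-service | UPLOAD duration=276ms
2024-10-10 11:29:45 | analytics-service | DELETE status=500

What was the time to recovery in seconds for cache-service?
80

To calculate recovery time:

1. Find ERROR event for cache-service: 2024-10-10 11:08:00
2. Find next SUCCESS event for cache-service: 2024-10-10 11:09:20
3. Recovery time: 2024-10-10 11:09:20 - 2024-10-10 11:08:00 = 80 seconds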